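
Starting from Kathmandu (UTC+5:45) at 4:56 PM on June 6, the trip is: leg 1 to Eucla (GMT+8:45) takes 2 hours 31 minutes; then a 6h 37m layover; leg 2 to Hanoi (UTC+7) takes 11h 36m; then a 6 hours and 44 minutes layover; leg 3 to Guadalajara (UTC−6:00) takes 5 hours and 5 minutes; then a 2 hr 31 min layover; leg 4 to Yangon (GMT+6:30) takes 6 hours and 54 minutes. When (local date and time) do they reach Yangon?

Convert departure to UTC: 4:56 PM − 5:45 = 11:11 AM UTC on Jun 6.
Add 2 hours 31 minutes leg 1 → 1:42 PM UTC.
Add 6 hours and 37 minutes layover in Eucla → 8:19 PM UTC.
Add 11 hours 36 minutes leg 2 → 7:55 AM UTC (Jun 7).
Add 6 hours 44 minutes layover in Hanoi → 2:39 PM UTC.
Add 5 hours and 5 minutes leg 3 → 7:44 PM UTC.
Add 2 hours 31 minutes layover in Guadalajara → 10:15 PM UTC.
Add 6 hours 54 minutes leg 4 → 5:09 AM UTC (Jun 8).
Yangon is UTC+6:30, so local arrival = 5:09 AM + 6:30 = 11:39 AM on Jun 8.

11:39 AM on June 8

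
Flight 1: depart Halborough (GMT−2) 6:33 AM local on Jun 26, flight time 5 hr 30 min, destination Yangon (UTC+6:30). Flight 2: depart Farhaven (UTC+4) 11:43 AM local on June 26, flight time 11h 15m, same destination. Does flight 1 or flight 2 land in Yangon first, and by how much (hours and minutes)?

Flight 1 in UTC: 6:33 AM + 2:00 = 8:33 AM on Jun 26.
+5 hours and 30 minutes → arrive 2:03 PM UTC on Jun 26.
Flight 2 in UTC: 11:43 AM − 4:00 = 7:43 AM on Jun 26.
+11 hours and 15 minutes → arrive 6:58 PM UTC on Jun 26.
Flight 1 lands earlier by 4 hours 55 minutes.

the first, by 4 hours 55 minutes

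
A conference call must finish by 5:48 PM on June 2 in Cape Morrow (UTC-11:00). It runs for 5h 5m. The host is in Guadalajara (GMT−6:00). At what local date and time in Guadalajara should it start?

5:43 PM on Jun 2

Target end time in UTC: 5:48 PM + 11:00 = 4:48 AM on Jun 3.
Subtract 5 hours 5 minutes → start 11:43 PM UTC on Jun 2.
Guadalajara is UTC−6:00: 11:43 PM − 6:00 = 5:43 PM on Jun 2.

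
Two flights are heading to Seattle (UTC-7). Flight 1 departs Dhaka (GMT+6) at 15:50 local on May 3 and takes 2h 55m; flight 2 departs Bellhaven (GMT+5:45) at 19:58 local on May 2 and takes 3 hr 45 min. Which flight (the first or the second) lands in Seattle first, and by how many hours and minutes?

Flight 1 in UTC: 15:50 − 6:00 = 09:50 on May 3.
+2 hours 55 minutes → arrive 12:45 UTC on May 3.
Flight 2 in UTC: 19:58 − 5:45 = 14:13 on May 2.
+3 hours and 45 minutes → arrive 17:58 UTC on May 2.
Flight 2 lands earlier by 18 hours 47 minutes.

the second, by 18 hours 47 minutes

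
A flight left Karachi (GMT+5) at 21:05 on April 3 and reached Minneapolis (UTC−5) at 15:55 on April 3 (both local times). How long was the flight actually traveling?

4 hours 50 minutes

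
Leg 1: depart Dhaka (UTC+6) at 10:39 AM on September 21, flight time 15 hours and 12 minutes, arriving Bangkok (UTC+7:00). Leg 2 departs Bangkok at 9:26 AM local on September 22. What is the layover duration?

6 hours 35 minutes

Convert departure to UTC: 10:39 AM − 6:00 = 4:39 AM UTC on Sep 21.
Add 15 hours 12 minutes flight time → 7:51 PM UTC.
Bangkok is UTC+7:00, so local arrival = 7:51 PM + 7:00 = 2:51 AM on Sep 22.
Layover = 9:26 AM − 2:51 AM = 6 hours 35 minutes.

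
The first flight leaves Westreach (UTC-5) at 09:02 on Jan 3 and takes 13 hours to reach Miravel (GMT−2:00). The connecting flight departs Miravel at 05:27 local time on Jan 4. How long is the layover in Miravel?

Convert departure to UTC: 09:02 + 5:00 = 14:02 UTC on Jan 3.
Add 13 hours flight time → 03:02 UTC (Jan 4).
Miravel is UTC−2:00, so local arrival = 03:02 − 2:00 = 01:02 on Jan 4.
Layover = 05:27 − 01:02 = 4 hours 25 minutes.

4 hours 25 minutes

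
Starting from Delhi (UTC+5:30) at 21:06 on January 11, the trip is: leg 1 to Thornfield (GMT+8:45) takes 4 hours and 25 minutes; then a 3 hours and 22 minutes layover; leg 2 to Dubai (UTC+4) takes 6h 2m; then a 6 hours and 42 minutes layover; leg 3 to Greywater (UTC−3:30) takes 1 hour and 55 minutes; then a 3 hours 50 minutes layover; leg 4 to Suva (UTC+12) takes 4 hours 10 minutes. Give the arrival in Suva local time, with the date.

Convert departure to UTC: 21:06 − 5:30 = 15:36 UTC on Jan 11.
Add 4 hours and 25 minutes leg 1 → 20:01 UTC.
Add 3 hours and 22 minutes layover in Thornfield → 23:23 UTC.
Add 6 hours 2 minutes leg 2 → 05:25 UTC (Jan 12).
Add 6 hours 42 minutes layover in Dubai → 12:07 UTC.
Add 1 hour and 55 minutes leg 3 → 14:02 UTC.
Add 3 hours 50 minutes layover in Greywater → 17:52 UTC.
Add 4 hours and 10 minutes leg 4 → 22:02 UTC.
Suva is UTC+12:00, so local arrival = 22:02 + 12:00 = 10:02 on Jan 13.

10:02 on Jan 13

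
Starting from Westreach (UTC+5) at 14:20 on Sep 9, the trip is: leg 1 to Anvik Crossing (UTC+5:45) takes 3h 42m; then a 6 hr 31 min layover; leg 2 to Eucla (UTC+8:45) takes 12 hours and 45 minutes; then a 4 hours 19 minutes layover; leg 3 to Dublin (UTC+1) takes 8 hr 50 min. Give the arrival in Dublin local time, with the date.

22:27 on September 10

Convert departure to UTC: 14:20 − 5:00 = 09:20 UTC on Sep 9.
Add 3 hours and 42 minutes leg 1 → 13:02 UTC.
Add 6 hours 31 minutes layover in Anvik Crossing → 19:33 UTC.
Add 12 hours and 45 minutes leg 2 → 08:18 UTC (Sep 10).
Add 4 hours and 19 minutes layover in Eucla → 12:37 UTC.
Add 8 hours and 50 minutes leg 3 → 21:27 UTC.
Dublin is UTC+1:00, so local arrival = 21:27 + 1:00 = 22:27 on Sep 10.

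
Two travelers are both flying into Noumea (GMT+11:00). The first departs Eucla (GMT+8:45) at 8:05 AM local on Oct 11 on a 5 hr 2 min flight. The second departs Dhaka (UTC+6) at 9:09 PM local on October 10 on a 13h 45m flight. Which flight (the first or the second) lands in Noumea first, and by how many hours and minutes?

Flight 1 in UTC: 8:05 AM − 8:45 = 11:20 PM on Oct 10.
+5 hours 2 minutes → arrive 4:22 AM UTC on Oct 11.
Flight 2 in UTC: 9:09 PM − 6:00 = 3:09 PM on Oct 10.
+13 hours 45 minutes → arrive 4:54 AM UTC on Oct 11.
Flight 1 lands earlier by 32 minutes.

the first, by 32 minutes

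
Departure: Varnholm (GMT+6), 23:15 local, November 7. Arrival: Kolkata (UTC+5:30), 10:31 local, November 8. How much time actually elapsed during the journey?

11 hours 46 minutes

Departure in UTC: 23:15 − 6:00 = 17:15 on Nov 7.
Arrival in UTC: 10:31 − 5:30 = 05:01 on Nov 8.
Elapsed = 05:01 − 17:15 (+1 day) = 11 hours 46 minutes.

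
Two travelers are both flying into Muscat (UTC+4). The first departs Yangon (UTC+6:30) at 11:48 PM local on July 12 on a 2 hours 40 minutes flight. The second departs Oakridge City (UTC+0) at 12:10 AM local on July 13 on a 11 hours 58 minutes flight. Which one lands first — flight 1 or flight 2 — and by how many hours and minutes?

Flight 1 in UTC: 11:48 PM − 6:30 = 5:18 PM on Jul 12.
+2 hours 40 minutes → arrive 7:58 PM UTC on Jul 12.
Flight 2 departs at 12:10 AM UTC (Jul 13).
+11 hours 58 minutes → arrive 12:08 PM UTC on Jul 13.
Flight 1 lands earlier by 16 hours 10 minutes.

the first, by 16 hours 10 minutes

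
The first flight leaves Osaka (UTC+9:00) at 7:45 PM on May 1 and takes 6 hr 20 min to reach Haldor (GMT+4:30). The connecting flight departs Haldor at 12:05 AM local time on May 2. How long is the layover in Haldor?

2 hours 30 minutes

Convert departure to UTC: 7:45 PM − 9:00 = 10:45 AM UTC on May 1.
Add 6 hours 20 minutes flight time → 5:05 PM UTC.
Haldor is UTC+4:30, so local arrival = 5:05 PM + 4:30 = 9:35 PM on May 1.
Layover = 12:05 AM − 9:35 PM (+1 day) = 2 hours 30 minutes.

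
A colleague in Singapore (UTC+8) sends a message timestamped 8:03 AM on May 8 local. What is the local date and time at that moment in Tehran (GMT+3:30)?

3:33 AM on May 8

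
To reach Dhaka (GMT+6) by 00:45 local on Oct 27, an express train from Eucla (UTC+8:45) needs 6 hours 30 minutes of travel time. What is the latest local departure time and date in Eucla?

Target arrival in UTC: 00:45 − 6:00 = 18:45 on Oct 26.
Subtract 6 hours 30 minutes → departure 12:15 UTC on Oct 26.
Eucla is UTC+8:45: 12:15 + 8:45 = 21:00 on Oct 26.

21:00 on Oct 26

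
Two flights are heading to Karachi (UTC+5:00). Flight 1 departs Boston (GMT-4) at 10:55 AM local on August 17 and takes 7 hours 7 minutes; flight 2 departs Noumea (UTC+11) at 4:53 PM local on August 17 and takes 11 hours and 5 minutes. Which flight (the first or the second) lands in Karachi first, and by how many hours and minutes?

Flight 1 in UTC: 10:55 AM + 4:00 = 2:55 PM on Aug 17.
+7 hours 7 minutes → arrive 10:02 PM UTC on Aug 17.
Flight 2 in UTC: 4:53 PM − 11:00 = 5:53 AM on Aug 17.
+11 hours and 5 minutes → arrive 4:58 PM UTC on Aug 17.
Flight 2 lands earlier by 5 hours 4 minutes.

the second, by 5 hours 4 minutes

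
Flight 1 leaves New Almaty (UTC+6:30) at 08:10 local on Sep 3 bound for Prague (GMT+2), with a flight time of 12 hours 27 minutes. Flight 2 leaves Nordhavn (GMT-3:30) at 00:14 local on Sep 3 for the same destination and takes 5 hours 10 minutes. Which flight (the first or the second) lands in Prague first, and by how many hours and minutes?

the second, by 5 hours 13 minutes

Flight 1 in UTC: 08:10 − 6:30 = 01:40 on Sep 3.
+12 hours and 27 minutes → arrive 14:07 UTC on Sep 3.
Flight 2 in UTC: 00:14 + 3:30 = 03:44 on Sep 3.
+5 hours 10 minutes → arrive 08:54 UTC on Sep 3.
Flight 2 lands earlier by 5 hours 13 minutes.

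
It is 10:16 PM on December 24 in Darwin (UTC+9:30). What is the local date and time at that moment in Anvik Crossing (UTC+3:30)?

4:16 PM on Dec 24

Anvik Crossing is 6:00 behind Darwin.
Shift by the zone difference: 10:16 PM − 6:00 = 4:16 PM on Dec 24 in Anvik Crossing.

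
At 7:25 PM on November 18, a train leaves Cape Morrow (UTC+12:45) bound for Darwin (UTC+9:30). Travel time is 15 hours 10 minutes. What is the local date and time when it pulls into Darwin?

7:20 AM on November 19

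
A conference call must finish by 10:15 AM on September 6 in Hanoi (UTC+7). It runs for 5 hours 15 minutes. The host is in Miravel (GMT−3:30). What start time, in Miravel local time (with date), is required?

6:30 PM on September 5

Target end time in UTC: 10:15 AM − 7:00 = 3:15 AM on Sep 6.
Subtract 5 hours and 15 minutes → start 10:00 PM UTC on Sep 5.
Miravel is UTC−3:30: 10:00 PM − 3:30 = 6:30 PM on Sep 5.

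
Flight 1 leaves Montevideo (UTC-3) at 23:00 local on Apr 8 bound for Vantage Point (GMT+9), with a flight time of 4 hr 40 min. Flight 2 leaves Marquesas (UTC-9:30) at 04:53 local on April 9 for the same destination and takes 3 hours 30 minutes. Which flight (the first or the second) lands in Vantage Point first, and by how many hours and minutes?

the first, by 11 hours 13 minutes

Flight 1 in UTC: 23:00 + 3:00 = 02:00 on Apr 9.
+4 hours and 40 minutes → arrive 06:40 UTC on Apr 9.
Flight 2 in UTC: 04:53 + 9:30 = 14:23 on Apr 9.
+3 hours 30 minutes → arrive 17:53 UTC on Apr 9.
Flight 1 lands earlier by 11 hours 13 minutes.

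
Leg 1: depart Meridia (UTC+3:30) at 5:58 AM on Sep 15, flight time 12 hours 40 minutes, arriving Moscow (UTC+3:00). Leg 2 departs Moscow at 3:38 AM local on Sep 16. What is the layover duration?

Convert departure to UTC: 5:58 AM − 3:30 = 2:28 AM UTC on Sep 15.
Add 12 hours and 40 minutes flight time → 3:08 PM UTC.
Moscow is UTC+3:00, so local arrival = 3:08 PM + 3:00 = 6:08 PM on Sep 15.
Layover = 3:38 AM − 6:08 PM (+1 day) = 9 hours 30 minutes.

9 hours 30 minutes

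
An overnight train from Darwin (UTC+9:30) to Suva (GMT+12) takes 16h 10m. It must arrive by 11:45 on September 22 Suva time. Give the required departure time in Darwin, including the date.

17:05 on September 21

Target arrival in UTC: 11:45 − 12:00 = 23:45 on Sep 21.
Subtract 16 hours 10 minutes → departure 07:35 UTC on Sep 21.
Darwin is UTC+9:30: 07:35 + 9:30 = 17:05 on Sep 21.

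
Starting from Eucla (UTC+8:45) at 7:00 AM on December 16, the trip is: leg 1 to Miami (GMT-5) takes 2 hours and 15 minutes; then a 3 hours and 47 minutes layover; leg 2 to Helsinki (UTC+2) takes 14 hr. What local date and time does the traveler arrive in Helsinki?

8:17 PM on December 16

Convert departure to UTC: 7:00 AM − 8:45 = 10:15 PM UTC on Dec 15.
Add 2 hours 15 minutes leg 1 → 12:30 AM UTC (Dec 16).
Add 3 hours 47 minutes layover in Miami → 4:17 AM UTC.
Add 14 hours leg 2 → 6:17 PM UTC.
Helsinki is UTC+2:00, so local arrival = 6:17 PM + 2:00 = 8:17 PM on Dec 16.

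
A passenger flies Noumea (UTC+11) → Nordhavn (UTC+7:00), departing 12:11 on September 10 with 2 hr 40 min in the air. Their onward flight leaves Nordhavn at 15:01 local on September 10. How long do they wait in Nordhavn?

4 hours 10 minutes

Convert departure to UTC: 12:11 − 11:00 = 01:11 UTC on Sep 10.
Add 2 hours and 40 minutes flight time → 03:51 UTC.
Nordhavn is UTC+7:00, so local arrival = 03:51 + 7:00 = 10:51 on Sep 10.
Layover = 15:01 − 10:51 = 4 hours 10 minutes.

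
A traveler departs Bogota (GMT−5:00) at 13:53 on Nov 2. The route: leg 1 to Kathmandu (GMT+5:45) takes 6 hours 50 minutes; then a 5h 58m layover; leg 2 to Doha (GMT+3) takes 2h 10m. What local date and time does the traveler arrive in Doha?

12:51 on November 3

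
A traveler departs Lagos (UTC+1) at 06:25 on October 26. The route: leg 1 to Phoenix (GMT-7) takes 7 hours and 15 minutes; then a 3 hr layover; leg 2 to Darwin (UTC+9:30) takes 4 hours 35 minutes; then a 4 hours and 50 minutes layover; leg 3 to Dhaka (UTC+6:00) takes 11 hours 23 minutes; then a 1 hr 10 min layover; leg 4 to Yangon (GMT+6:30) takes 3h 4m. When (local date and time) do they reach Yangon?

Convert departure to UTC: 06:25 − 1:00 = 05:25 UTC on Oct 26.
Add 7 hours and 15 minutes leg 1 → 12:40 UTC.
Add 3 hours layover in Phoenix → 15:40 UTC.
Add 4 hours and 35 minutes leg 2 → 20:15 UTC.
Add 4 hours 50 minutes layover in Darwin → 01:05 UTC (Oct 27).
Add 11 hours and 23 minutes leg 3 → 12:28 UTC.
Add 1 hour and 10 minutes layover in Dhaka → 13:38 UTC.
Add 3 hours 4 minutes leg 4 → 16:42 UTC.
Yangon is UTC+6:30, so local arrival = 16:42 + 6:30 = 23:12 on Oct 27.

23:12 on October 27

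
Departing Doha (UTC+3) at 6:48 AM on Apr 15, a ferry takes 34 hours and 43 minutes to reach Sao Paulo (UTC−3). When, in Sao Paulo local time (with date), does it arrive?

Convert departure to UTC: 6:48 AM − 3:00 = 3:48 AM UTC on Apr 15.
Add 34 hours and 43 minutes travel time → 2:31 PM UTC (Apr 16).
Sao Paulo is UTC−3:00, so local arrival = 2:31 PM − 3:00 = 11:31 AM on Apr 16.

11:31 AM on Apr 16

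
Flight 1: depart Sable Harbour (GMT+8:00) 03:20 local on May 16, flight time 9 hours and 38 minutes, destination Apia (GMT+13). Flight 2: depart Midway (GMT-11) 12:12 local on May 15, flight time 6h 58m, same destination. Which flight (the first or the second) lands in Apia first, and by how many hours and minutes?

Flight 1 in UTC: 03:20 − 8:00 = 19:20 on May 15.
+9 hours 38 minutes → arrive 04:58 UTC on May 16.
Flight 2 in UTC: 12:12 + 11:00 = 23:12 on May 15.
+6 hours 58 minutes → arrive 06:10 UTC on May 16.
Flight 1 lands earlier by 1 hour 12 minutes.

the first, by 1 hour 12 minutes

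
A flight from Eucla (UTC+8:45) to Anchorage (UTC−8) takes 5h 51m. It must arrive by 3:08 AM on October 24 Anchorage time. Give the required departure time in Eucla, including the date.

2:02 PM on October 24

Target arrival in UTC: 3:08 AM + 8:00 = 11:08 AM on Oct 24.
Subtract 5 hours and 51 minutes → departure 5:17 AM UTC on Oct 24.
Eucla is UTC+8:45: 5:17 AM + 8:45 = 2:02 PM on Oct 24.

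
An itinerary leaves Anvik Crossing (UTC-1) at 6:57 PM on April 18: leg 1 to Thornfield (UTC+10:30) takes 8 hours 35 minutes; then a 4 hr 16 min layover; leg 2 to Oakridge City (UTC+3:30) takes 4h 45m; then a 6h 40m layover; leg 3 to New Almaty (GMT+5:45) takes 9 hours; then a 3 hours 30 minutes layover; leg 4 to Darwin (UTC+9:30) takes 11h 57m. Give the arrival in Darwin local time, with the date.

Convert departure to UTC: 6:57 PM + 1:00 = 7:57 PM UTC on Apr 18.
Add 8 hours and 35 minutes leg 1 → 4:32 AM UTC (Apr 19).
Add 4 hours and 16 minutes layover in Thornfield → 8:48 AM UTC.
Add 4 hours 45 minutes leg 2 → 1:33 PM UTC.
Add 6 hours and 40 minutes layover in Oakridge City → 8:13 PM UTC.
Add 9 hours leg 3 → 5:13 AM UTC (Apr 20).
Add 3 hours 30 minutes layover in New Almaty → 8:43 AM UTC.
Add 11 hours 57 minutes leg 4 → 8:40 PM UTC.
Darwin is UTC+9:30, so local arrival = 8:40 PM + 9:30 = 6:10 AM on Apr 21.

6:10 AM on Apr 21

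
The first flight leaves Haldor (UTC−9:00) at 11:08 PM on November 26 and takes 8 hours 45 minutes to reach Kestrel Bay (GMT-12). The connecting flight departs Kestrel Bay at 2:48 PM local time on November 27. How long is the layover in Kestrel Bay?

Convert departure to UTC: 11:08 PM + 9:00 = 8:08 AM UTC on Nov 27.
Add 8 hours 45 minutes flight time → 4:53 PM UTC.
Kestrel Bay is UTC−12:00, so local arrival = 4:53 PM − 12:00 = 4:53 AM on Nov 27.
Layover = 2:48 PM − 4:53 AM = 9 hours 55 minutes.

9 hours 55 minutes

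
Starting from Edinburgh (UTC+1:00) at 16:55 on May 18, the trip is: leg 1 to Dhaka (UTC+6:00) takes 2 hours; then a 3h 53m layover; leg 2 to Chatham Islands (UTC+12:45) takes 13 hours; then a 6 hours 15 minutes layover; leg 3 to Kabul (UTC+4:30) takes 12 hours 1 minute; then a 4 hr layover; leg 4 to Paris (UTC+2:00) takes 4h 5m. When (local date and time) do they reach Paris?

15:09 on May 20

Convert departure to UTC: 16:55 − 1:00 = 15:55 UTC on May 18.
Add 2 hours leg 1 → 17:55 UTC.
Add 3 hours 53 minutes layover in Dhaka → 21:48 UTC.
Add 13 hours leg 2 → 10:48 UTC (May 19).
Add 6 hours 15 minutes layover in Chatham Islands → 17:03 UTC.
Add 12 hours and 1 minute leg 3 → 05:04 UTC (May 20).
Add 4 hours layover in Kabul → 09:04 UTC.
Add 4 hours 5 minutes leg 4 → 13:09 UTC.
Paris is UTC+2:00, so local arrival = 13:09 + 2:00 = 15:09 on May 20.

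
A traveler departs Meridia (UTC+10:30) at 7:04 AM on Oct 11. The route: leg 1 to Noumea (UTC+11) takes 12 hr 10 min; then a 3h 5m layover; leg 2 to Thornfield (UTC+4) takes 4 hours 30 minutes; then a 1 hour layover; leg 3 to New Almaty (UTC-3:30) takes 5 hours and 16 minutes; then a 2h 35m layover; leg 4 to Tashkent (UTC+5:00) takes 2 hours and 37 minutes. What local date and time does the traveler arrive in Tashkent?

Convert departure to UTC: 7:04 AM − 10:30 = 8:34 PM UTC on Oct 10.
Add 12 hours 10 minutes leg 1 → 8:44 AM UTC (Oct 11).
Add 3 hours and 5 minutes layover in Noumea → 11:49 AM UTC.
Add 4 hours 30 minutes leg 2 → 4:19 PM UTC.
Add 1 hour layover in Thornfield → 5:19 PM UTC.
Add 5 hours and 16 minutes leg 3 → 10:35 PM UTC.
Add 2 hours 35 minutes layover in New Almaty → 1:10 AM UTC (Oct 12).
Add 2 hours 37 minutes leg 4 → 3:47 AM UTC.
Tashkent is UTC+5:00, so local arrival = 3:47 AM + 5:00 = 8:47 AM on Oct 12.

8:47 AM on October 12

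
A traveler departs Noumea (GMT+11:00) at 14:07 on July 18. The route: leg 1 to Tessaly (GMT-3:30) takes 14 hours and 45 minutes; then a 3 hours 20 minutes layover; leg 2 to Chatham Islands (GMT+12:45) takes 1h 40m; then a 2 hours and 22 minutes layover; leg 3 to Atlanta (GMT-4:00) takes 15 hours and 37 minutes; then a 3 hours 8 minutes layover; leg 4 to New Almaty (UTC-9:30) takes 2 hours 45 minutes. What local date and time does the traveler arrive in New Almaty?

Convert departure to UTC: 14:07 − 11:00 = 03:07 UTC on Jul 18.
Add 14 hours 45 minutes leg 1 → 17:52 UTC.
Add 3 hours and 20 minutes layover in Tessaly → 21:12 UTC.
Add 1 hour 40 minutes leg 2 → 22:52 UTC.
Add 2 hours 22 minutes layover in Chatham Islands → 01:14 UTC (Jul 19).
Add 15 hours and 37 minutes leg 3 → 16:51 UTC.
Add 3 hours and 8 minutes layover in Atlanta → 19:59 UTC.
Add 2 hours and 45 minutes leg 4 → 22:44 UTC.
New Almaty is UTC−9:30, so local arrival = 22:44 − 9:30 = 13:14 on Jul 19.

13:14 on Jul 19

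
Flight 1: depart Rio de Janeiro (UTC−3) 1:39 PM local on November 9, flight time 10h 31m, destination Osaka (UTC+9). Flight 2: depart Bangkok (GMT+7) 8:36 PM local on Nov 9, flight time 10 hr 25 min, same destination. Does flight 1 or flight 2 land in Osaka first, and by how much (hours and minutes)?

the second, by 3 hours 9 minutes

Flight 1 in UTC: 1:39 PM + 3:00 = 4:39 PM on Nov 9.
+10 hours and 31 minutes → arrive 3:10 AM UTC on Nov 10.
Flight 2 in UTC: 8:36 PM − 7:00 = 1:36 PM on Nov 9.
+10 hours 25 minutes → arrive 12:01 AM UTC on Nov 10.
Flight 2 lands earlier by 3 hours 9 minutes.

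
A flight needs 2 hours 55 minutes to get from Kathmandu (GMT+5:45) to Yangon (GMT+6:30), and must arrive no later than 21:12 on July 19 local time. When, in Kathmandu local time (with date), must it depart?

17:32 on Jul 19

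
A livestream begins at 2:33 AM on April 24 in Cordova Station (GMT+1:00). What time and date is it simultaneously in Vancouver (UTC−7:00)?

6:33 PM on Apr 23

Vancouver is 8:00 behind Cordova Station.
Shift by the zone difference: 2:33 AM − 8:00 = 6:33 PM on Apr 23 in Vancouver.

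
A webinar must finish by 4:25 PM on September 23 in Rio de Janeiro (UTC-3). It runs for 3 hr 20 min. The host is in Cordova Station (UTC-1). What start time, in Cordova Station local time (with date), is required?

3:05 PM on September 23

Target end time in UTC: 4:25 PM + 3:00 = 7:25 PM on Sep 23.
Subtract 3 hours 20 minutes → start 4:05 PM UTC on Sep 23.
Cordova Station is UTC−1:00: 4:05 PM − 1:00 = 3:05 PM on Sep 23.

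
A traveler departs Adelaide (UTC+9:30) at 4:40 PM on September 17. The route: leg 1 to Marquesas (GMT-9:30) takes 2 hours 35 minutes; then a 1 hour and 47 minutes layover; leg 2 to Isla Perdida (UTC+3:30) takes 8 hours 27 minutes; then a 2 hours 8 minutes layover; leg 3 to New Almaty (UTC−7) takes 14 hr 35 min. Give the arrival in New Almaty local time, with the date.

5:42 AM on September 18

Convert departure to UTC: 4:40 PM − 9:30 = 7:10 AM UTC on Sep 17.
Add 2 hours 35 minutes leg 1 → 9:45 AM UTC.
Add 1 hour and 47 minutes layover in Marquesas → 11:32 AM UTC.
Add 8 hours and 27 minutes leg 2 → 7:59 PM UTC.
Add 2 hours 8 minutes layover in Isla Perdida → 10:07 PM UTC.
Add 14 hours and 35 minutes leg 3 → 12:42 PM UTC (Sep 18).
New Almaty is UTC−7:00, so local arrival = 12:42 PM − 7:00 = 5:42 AM on Sep 18.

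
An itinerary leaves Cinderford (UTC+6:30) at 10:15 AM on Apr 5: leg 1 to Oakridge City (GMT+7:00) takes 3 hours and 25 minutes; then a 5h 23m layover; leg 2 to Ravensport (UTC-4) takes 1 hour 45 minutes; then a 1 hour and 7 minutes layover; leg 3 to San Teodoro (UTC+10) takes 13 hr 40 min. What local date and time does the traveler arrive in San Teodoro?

3:05 PM on April 6

Convert departure to UTC: 10:15 AM − 6:30 = 3:45 AM UTC on Apr 5.
Add 3 hours and 25 minutes leg 1 → 7:10 AM UTC.
Add 5 hours 23 minutes layover in Oakridge City → 12:33 PM UTC.
Add 1 hour 45 minutes leg 2 → 2:18 PM UTC.
Add 1 hour and 7 minutes layover in Ravensport → 3:25 PM UTC.
Add 13 hours 40 minutes leg 3 → 5:05 AM UTC (Apr 6).
San Teodoro is UTC+10:00, so local arrival = 5:05 AM + 10:00 = 3:05 PM on Apr 6.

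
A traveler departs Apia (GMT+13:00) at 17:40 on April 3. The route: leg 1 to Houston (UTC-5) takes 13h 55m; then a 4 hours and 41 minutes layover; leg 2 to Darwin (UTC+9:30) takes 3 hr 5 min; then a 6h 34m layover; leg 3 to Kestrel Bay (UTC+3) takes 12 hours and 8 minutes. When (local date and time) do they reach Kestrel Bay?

00:03 on April 5

Convert departure to UTC: 17:40 − 13:00 = 04:40 UTC on Apr 3.
Add 13 hours 55 minutes leg 1 → 18:35 UTC.
Add 4 hours and 41 minutes layover in Houston → 23:16 UTC.
Add 3 hours 5 minutes leg 2 → 02:21 UTC (Apr 4).
Add 6 hours and 34 minutes layover in Darwin → 08:55 UTC.
Add 12 hours 8 minutes leg 3 → 21:03 UTC.
Kestrel Bay is UTC+3:00, so local arrival = 21:03 + 3:00 = 00:03 on Apr 5.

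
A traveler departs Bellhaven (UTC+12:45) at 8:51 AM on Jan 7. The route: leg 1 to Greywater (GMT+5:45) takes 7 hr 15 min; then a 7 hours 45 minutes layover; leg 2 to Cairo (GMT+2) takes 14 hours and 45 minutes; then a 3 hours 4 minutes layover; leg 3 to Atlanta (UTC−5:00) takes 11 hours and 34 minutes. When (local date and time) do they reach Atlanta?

11:29 AM on January 8

Convert departure to UTC: 8:51 AM − 12:45 = 8:06 PM UTC on Jan 6.
Add 7 hours and 15 minutes leg 1 → 3:21 AM UTC (Jan 7).
Add 7 hours 45 minutes layover in Greywater → 11:06 AM UTC.
Add 14 hours and 45 minutes leg 2 → 1:51 AM UTC (Jan 8).
Add 3 hours and 4 minutes layover in Cairo → 4:55 AM UTC.
Add 11 hours and 34 minutes leg 3 → 4:29 PM UTC.
Atlanta is UTC−5:00, so local arrival = 4:29 PM − 5:00 = 11:29 AM on Jan 8.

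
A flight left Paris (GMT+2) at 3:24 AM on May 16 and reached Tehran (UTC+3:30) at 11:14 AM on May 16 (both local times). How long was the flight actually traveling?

6 hours 20 minutes

Departure in UTC: 3:24 AM − 2:00 = 1:24 AM on May 16.
Arrival in UTC: 11:14 AM − 3:30 = 7:44 AM on May 16.
Elapsed = 7:44 AM − 1:24 AM = 6 hours 20 minutes.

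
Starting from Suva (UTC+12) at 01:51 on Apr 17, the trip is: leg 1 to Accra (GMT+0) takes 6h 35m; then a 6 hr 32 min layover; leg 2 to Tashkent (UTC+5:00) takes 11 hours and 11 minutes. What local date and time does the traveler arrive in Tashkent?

19:09 on April 17

Convert departure to UTC: 01:51 − 12:00 = 13:51 UTC on Apr 16.
Add 6 hours 35 minutes leg 1 → 20:26 UTC.
Add 6 hours and 32 minutes layover in Accra → 02:58 UTC (Apr 17).
Add 11 hours and 11 minutes leg 2 → 14:09 UTC.
Tashkent is UTC+5:00, so local arrival = 14:09 + 5:00 = 19:09 on Apr 17.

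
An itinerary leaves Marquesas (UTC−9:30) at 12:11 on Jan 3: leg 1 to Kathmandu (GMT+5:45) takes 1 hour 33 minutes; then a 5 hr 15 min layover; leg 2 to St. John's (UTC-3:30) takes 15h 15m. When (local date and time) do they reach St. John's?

16:14 on Jan 4

Convert departure to UTC: 12:11 + 9:30 = 21:41 UTC on Jan 3.
Add 1 hour and 33 minutes leg 1 → 23:14 UTC.
Add 5 hours and 15 minutes layover in Kathmandu → 04:29 UTC (Jan 4).
Add 15 hours 15 minutes leg 2 → 19:44 UTC.
St. John's is UTC−3:30, so local arrival = 19:44 − 3:30 = 16:14 on Jan 4.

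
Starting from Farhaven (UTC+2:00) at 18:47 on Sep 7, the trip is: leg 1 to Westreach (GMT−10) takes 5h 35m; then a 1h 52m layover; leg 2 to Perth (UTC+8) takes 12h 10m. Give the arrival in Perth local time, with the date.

Convert departure to UTC: 18:47 − 2:00 = 16:47 UTC on Sep 7.
Add 5 hours and 35 minutes leg 1 → 22:22 UTC.
Add 1 hour 52 minutes layover in Westreach → 00:14 UTC (Sep 8).
Add 12 hours 10 minutes leg 2 → 12:24 UTC.
Perth is UTC+8:00, so local arrival = 12:24 + 8:00 = 20:24 on Sep 8.

20:24 on September 8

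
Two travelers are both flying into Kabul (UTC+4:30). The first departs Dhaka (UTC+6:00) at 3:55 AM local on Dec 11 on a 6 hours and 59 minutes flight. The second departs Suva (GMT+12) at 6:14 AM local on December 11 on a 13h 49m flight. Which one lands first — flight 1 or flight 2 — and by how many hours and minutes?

the first, by 3 hours 9 minutes

Flight 1 in UTC: 3:55 AM − 6:00 = 9:55 PM on Dec 10.
+6 hours and 59 minutes → arrive 4:54 AM UTC on Dec 11.
Flight 2 in UTC: 6:14 AM − 12:00 = 6:14 PM on Dec 10.
+13 hours 49 minutes → arrive 8:03 AM UTC on Dec 11.
Flight 1 lands earlier by 3 hours 9 minutes.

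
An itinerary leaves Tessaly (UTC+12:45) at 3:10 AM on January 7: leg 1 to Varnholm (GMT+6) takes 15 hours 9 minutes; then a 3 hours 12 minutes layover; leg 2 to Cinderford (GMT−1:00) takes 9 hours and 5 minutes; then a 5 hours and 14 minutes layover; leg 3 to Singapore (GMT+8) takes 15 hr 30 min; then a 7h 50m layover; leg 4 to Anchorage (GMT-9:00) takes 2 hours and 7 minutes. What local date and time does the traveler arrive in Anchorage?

3:32 PM on Jan 8

Convert departure to UTC: 3:10 AM − 12:45 = 2:25 PM UTC on Jan 6.
Add 15 hours and 9 minutes leg 1 → 5:34 AM UTC (Jan 7).
Add 3 hours 12 minutes layover in Varnholm → 8:46 AM UTC.
Add 9 hours and 5 minutes leg 2 → 5:51 PM UTC.
Add 5 hours 14 minutes layover in Cinderford → 11:05 PM UTC.
Add 15 hours and 30 minutes leg 3 → 2:35 PM UTC (Jan 8).
Add 7 hours 50 minutes layover in Singapore → 10:25 PM UTC.
Add 2 hours 7 minutes leg 4 → 12:32 AM UTC (Jan 9).
Anchorage is UTC−9:00, so local arrival = 12:32 AM − 9:00 = 3:32 PM on Jan 8.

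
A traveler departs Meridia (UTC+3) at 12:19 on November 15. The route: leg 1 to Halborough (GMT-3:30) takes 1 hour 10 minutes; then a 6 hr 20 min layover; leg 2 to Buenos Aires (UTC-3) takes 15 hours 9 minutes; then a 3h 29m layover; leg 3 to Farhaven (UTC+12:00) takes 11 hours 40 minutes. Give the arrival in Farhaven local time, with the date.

11:07 on November 17

Convert departure to UTC: 12:19 − 3:00 = 09:19 UTC on Nov 15.
Add 1 hour 10 minutes leg 1 → 10:29 UTC.
Add 6 hours 20 minutes layover in Halborough → 16:49 UTC.
Add 15 hours 9 minutes leg 2 → 07:58 UTC (Nov 16).
Add 3 hours and 29 minutes layover in Buenos Aires → 11:27 UTC.
Add 11 hours and 40 minutes leg 3 → 23:07 UTC.
Farhaven is UTC+12:00, so local arrival = 23:07 + 12:00 = 11:07 on Nov 17.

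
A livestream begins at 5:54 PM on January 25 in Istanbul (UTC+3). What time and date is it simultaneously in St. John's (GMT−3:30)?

In UTC: 5:54 PM − 3:00 = 2:54 PM on Jan 25.
St. John's is UTC−3:30: 2:54 PM − 3:30 = 11:24 AM on Jan 25.

11:24 AM on January 25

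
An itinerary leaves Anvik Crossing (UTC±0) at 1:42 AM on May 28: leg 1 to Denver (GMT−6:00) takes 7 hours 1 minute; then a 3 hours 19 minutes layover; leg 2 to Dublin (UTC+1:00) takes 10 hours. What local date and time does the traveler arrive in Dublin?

11:02 PM on May 28

Anvik Crossing is at UTC+0, so departure is already 1:42 AM UTC on May 28.
Add 7 hours and 1 minute leg 1 → 8:43 AM UTC.
Add 3 hours and 19 minutes layover in Denver → 12:02 PM UTC.
Add 10 hours leg 2 → 10:02 PM UTC.
Dublin is UTC+1:00, so local arrival = 10:02 PM + 1:00 = 11:02 PM on May 28.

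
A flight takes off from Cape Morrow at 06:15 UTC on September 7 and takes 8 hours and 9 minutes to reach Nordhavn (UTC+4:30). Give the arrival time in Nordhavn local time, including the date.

Departure is given in UTC: 06:15 on Sep 7.
Add 8 hours and 9 minutes → 14:24 UTC.
Nordhavn is UTC+4:30: 14:24 + 4:30 = 18:54 on Sep 7.

18:54 on September 7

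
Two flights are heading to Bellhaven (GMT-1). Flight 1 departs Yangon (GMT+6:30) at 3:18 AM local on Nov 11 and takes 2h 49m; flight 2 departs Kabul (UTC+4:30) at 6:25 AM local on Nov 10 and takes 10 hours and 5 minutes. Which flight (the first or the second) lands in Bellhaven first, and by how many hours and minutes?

Flight 1 in UTC: 3:18 AM − 6:30 = 8:48 PM on Nov 10.
+2 hours and 49 minutes → arrive 11:37 PM UTC on Nov 10.
Flight 2 in UTC: 6:25 AM − 4:30 = 1:55 AM on Nov 10.
+10 hours 5 minutes → arrive 12:00 PM UTC on Nov 10.
Flight 2 lands earlier by 11 hours 37 minutes.

the second, by 11 hours 37 minutes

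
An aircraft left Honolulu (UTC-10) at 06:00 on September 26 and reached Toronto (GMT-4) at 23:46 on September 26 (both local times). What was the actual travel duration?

11 hours 46 minutes

Departure in UTC: 06:00 + 10:00 = 16:00 on Sep 26.
Arrival in UTC: 23:46 + 4:00 = 03:46 on Sep 27.
Elapsed = 03:46 − 16:00 (+1 day) = 11 hours 46 minutes.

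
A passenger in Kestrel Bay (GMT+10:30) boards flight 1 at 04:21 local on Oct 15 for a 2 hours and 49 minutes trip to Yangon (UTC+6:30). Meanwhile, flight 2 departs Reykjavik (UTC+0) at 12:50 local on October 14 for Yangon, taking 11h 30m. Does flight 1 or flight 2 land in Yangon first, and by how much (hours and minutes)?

the first, by 3 hours 40 minutes

Flight 1 in UTC: 04:21 − 10:30 = 17:51 on Oct 14.
+2 hours and 49 minutes → arrive 20:40 UTC on Oct 14.
Flight 2 departs at 12:50 UTC (Oct 14).
+11 hours and 30 minutes → arrive 00:20 UTC on Oct 15.
Flight 1 lands earlier by 3 hours 40 minutes.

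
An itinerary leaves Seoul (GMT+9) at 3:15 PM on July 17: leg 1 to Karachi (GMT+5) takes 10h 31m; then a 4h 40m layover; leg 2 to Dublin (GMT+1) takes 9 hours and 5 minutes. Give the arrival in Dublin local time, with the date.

7:31 AM on July 18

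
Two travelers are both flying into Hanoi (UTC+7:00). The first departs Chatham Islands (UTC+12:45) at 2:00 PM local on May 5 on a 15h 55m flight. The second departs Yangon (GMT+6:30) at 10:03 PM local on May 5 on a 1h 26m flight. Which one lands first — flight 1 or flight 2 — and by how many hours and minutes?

Flight 1 in UTC: 2:00 PM − 12:45 = 1:15 AM on May 5.
+15 hours 55 minutes → arrive 5:10 PM UTC on May 5.
Flight 2 in UTC: 10:03 PM − 6:30 = 3:33 PM on May 5.
+1 hour 26 minutes → arrive 4:59 PM UTC on May 5.
Flight 2 lands earlier by 11 minutes.

the second, by 11 minutes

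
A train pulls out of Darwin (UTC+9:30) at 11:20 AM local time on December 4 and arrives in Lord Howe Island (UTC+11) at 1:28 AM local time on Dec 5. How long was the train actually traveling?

12 hours 38 minutes

Lord Howe Island is 1:30 ahead of Darwin.
Clock-face elapsed time (ignoring zones) is 14 hours 8 minutes.
Actual elapsed = 14 hours 8 minutes − 1:30 = 12 hours 38 minutes.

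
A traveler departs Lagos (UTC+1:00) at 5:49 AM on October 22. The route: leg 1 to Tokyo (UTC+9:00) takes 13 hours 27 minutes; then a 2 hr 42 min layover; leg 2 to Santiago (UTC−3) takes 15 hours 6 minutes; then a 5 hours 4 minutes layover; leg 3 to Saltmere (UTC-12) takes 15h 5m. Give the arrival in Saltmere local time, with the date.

8:13 PM on October 23

Convert departure to UTC: 5:49 AM − 1:00 = 4:49 AM UTC on Oct 22.
Add 13 hours 27 minutes leg 1 → 6:16 PM UTC.
Add 2 hours and 42 minutes layover in Tokyo → 8:58 PM UTC.
Add 15 hours and 6 minutes leg 2 → 12:04 PM UTC (Oct 23).
Add 5 hours and 4 minutes layover in Santiago → 5:08 PM UTC.
Add 15 hours 5 minutes leg 3 → 8:13 AM UTC (Oct 24).
Saltmere is UTC−12:00, so local arrival = 8:13 AM − 12:00 = 8:13 PM on Oct 23.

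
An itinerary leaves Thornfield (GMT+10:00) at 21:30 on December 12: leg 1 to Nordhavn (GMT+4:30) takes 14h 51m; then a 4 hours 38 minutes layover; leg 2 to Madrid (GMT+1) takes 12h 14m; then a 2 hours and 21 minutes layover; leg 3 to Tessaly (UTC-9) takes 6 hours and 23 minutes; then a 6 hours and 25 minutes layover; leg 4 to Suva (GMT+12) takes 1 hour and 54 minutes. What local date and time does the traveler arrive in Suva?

00:16 on December 15

Convert departure to UTC: 21:30 − 10:00 = 11:30 UTC on Dec 12.
Add 14 hours 51 minutes leg 1 → 02:21 UTC (Dec 13).
Add 4 hours and 38 minutes layover in Nordhavn → 06:59 UTC.
Add 12 hours 14 minutes leg 2 → 19:13 UTC.
Add 2 hours and 21 minutes layover in Madrid → 21:34 UTC.
Add 6 hours 23 minutes leg 3 → 03:57 UTC (Dec 14).
Add 6 hours and 25 minutes layover in Tessaly → 10:22 UTC.
Add 1 hour and 54 minutes leg 4 → 12:16 UTC.
Suva is UTC+12:00, so local arrival = 12:16 + 12:00 = 00:16 on Dec 15.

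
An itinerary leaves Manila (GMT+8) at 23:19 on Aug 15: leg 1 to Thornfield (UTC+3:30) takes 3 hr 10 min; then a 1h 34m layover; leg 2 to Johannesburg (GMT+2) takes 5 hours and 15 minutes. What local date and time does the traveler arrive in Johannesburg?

Convert departure to UTC: 23:19 − 8:00 = 15:19 UTC on Aug 15.
Add 3 hours 10 minutes leg 1 → 18:29 UTC.
Add 1 hour 34 minutes layover in Thornfield → 20:03 UTC.
Add 5 hours and 15 minutes leg 2 → 01:18 UTC (Aug 16).
Johannesburg is UTC+2:00, so local arrival = 01:18 + 2:00 = 03:18 on Aug 16.

03:18 on August 16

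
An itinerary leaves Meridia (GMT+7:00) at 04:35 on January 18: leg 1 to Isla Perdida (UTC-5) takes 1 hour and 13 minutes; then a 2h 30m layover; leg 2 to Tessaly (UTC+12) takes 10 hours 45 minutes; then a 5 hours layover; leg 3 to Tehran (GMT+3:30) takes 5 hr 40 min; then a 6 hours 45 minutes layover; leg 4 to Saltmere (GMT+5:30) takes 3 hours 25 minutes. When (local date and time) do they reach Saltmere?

14:23 on January 19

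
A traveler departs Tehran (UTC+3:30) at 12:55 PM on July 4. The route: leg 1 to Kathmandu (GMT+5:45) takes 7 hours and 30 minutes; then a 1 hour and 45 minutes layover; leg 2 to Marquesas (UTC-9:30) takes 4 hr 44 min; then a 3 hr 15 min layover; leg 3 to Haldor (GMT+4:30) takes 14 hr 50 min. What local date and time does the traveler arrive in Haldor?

9:59 PM on July 5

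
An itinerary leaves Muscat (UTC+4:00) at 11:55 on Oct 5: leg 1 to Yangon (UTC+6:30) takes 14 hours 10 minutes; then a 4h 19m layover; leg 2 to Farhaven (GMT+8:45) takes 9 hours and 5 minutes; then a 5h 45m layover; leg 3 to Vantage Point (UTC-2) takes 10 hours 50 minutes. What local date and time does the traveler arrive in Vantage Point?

02:04 on October 7

Convert departure to UTC: 11:55 − 4:00 = 07:55 UTC on Oct 5.
Add 14 hours 10 minutes leg 1 → 22:05 UTC.
Add 4 hours and 19 minutes layover in Yangon → 02:24 UTC (Oct 6).
Add 9 hours and 5 minutes leg 2 → 11:29 UTC.
Add 5 hours 45 minutes layover in Farhaven → 17:14 UTC.
Add 10 hours and 50 minutes leg 3 → 04:04 UTC (Oct 7).
Vantage Point is UTC−2:00, so local arrival = 04:04 − 2:00 = 02:04 on Oct 7.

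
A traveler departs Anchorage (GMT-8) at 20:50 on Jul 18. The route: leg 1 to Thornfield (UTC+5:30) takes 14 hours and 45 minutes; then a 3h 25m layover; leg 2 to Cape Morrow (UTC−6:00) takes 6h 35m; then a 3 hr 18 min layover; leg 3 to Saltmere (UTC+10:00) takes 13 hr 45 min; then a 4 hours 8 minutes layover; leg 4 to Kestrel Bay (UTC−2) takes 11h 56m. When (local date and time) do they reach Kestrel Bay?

Convert departure to UTC: 20:50 + 8:00 = 04:50 UTC on Jul 19.
Add 14 hours 45 minutes leg 1 → 19:35 UTC.
Add 3 hours 25 minutes layover in Thornfield → 23:00 UTC.
Add 6 hours and 35 minutes leg 2 → 05:35 UTC (Jul 20).
Add 3 hours 18 minutes layover in Cape Morrow → 08:53 UTC.
Add 13 hours and 45 minutes leg 3 → 22:38 UTC.
Add 4 hours and 8 minutes layover in Saltmere → 02:46 UTC (Jul 21).
Add 11 hours and 56 minutes leg 4 → 14:42 UTC.
Kestrel Bay is UTC−2:00, so local arrival = 14:42 − 2:00 = 12:42 on Jul 21.

12:42 on July 21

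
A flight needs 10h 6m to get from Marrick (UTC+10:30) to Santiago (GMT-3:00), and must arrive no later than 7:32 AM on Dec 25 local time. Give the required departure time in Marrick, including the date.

Target arrival in UTC: 7:32 AM + 3:00 = 10:32 AM on Dec 25.
Subtract 10 hours 6 minutes → departure 12:26 AM UTC on Dec 25.
Marrick is UTC+10:30: 12:26 AM + 10:30 = 10:56 AM on Dec 25.

10:56 AM on Dec 25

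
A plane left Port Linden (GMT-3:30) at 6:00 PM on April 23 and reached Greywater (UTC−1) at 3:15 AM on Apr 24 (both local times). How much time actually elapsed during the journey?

Departure in UTC: 6:00 PM + 3:30 = 9:30 PM on Apr 23.
Arrival in UTC: 3:15 AM + 1:00 = 4:15 AM on Apr 24.
Elapsed = 4:15 AM − 9:30 PM (+1 day) = 6 hours 45 minutes.

6 hours 45 minutes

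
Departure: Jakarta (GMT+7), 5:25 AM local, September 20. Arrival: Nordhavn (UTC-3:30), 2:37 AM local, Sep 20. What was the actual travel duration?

7 hours 42 minutes

Departure in UTC: 5:25 AM − 7:00 = 10:25 PM on Sep 19.
Arrival in UTC: 2:37 AM + 3:30 = 6:07 AM on Sep 20.
Elapsed = 6:07 AM − 10:25 PM (+1 day) = 7 hours 42 minutes.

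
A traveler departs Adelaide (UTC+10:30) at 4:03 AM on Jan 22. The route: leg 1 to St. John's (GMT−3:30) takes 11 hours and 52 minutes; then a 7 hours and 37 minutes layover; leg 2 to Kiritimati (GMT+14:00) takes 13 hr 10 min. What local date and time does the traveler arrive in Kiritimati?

4:12 PM on Jan 23

Convert departure to UTC: 4:03 AM − 10:30 = 5:33 PM UTC on Jan 21.
Add 11 hours 52 minutes leg 1 → 5:25 AM UTC (Jan 22).
Add 7 hours and 37 minutes layover in St. John's → 1:02 PM UTC.
Add 13 hours 10 minutes leg 2 → 2:12 AM UTC (Jan 23).
Kiritimati is UTC+14:00, so local arrival = 2:12 AM + 14:00 = 4:12 PM on Jan 23.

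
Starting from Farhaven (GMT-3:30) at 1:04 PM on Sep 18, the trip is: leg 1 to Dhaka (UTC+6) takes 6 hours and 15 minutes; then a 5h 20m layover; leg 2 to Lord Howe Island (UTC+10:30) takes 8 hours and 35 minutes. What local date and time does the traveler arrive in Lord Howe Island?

Convert departure to UTC: 1:04 PM + 3:30 = 4:34 PM UTC on Sep 18.
Add 6 hours and 15 minutes leg 1 → 10:49 PM UTC.
Add 5 hours and 20 minutes layover in Dhaka → 4:09 AM UTC (Sep 19).
Add 8 hours and 35 minutes leg 2 → 12:44 PM UTC.
Lord Howe Island is UTC+10:30, so local arrival = 12:44 PM + 10:30 = 11:14 PM on Sep 19.

11:14 PM on September 19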